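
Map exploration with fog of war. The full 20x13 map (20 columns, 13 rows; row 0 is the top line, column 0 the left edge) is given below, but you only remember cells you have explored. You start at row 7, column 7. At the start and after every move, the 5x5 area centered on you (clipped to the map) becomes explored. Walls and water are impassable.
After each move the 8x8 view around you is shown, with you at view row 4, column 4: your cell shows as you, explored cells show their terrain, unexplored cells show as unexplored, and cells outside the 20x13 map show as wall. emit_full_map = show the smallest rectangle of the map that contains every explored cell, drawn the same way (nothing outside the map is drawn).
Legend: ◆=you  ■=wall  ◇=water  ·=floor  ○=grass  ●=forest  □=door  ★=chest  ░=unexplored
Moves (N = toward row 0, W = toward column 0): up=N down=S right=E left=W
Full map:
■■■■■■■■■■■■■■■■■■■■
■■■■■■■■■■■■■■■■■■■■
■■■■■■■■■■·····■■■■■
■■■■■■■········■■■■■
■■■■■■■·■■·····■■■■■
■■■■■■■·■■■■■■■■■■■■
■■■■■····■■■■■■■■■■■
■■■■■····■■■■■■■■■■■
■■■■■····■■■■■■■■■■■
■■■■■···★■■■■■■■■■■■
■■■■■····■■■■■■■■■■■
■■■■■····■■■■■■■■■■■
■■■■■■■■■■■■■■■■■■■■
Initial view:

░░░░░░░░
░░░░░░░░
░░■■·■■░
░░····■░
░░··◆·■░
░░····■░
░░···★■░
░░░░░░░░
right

░░░░░░░░
░░░░░░░░
░■■·■■■░
░····■■░
░···◆■■░
░····■■░
░···★■■░
░░░░░░░░

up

░░░░░░░░
░░░░░░░░
░░■·■■·░
░■■·■■■░
░···◆■■░
░····■■░
░····■■░
░···★■■░

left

░░░░░░░░
░░░░░░░░
░░■■·■■·
░░■■·■■■
░░··◆·■■
░░····■■
░░····■■
░░···★■■

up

░░░░░░░░
░░░░░░░░
░░■■···░
░░■■·■■·
░░■■◆■■■
░░····■■
░░····■■
░░····■■

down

░░░░░░░░
░░■■···░
░░■■·■■·
░░■■·■■■
░░··◆·■■
░░····■■
░░····■■
░░···★■■

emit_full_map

■■···░
■■·■■·
■■·■■■
··◆·■■
····■■
····■■
···★■■

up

░░░░░░░░
░░░░░░░░
░░■■···░
░░■■·■■·
░░■■◆■■■
░░····■■
░░····■■
░░····■■

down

░░░░░░░░
░░■■···░
░░■■·■■·
░░■■·■■■
░░··◆·■■
░░····■■
░░····■■
░░···★■■


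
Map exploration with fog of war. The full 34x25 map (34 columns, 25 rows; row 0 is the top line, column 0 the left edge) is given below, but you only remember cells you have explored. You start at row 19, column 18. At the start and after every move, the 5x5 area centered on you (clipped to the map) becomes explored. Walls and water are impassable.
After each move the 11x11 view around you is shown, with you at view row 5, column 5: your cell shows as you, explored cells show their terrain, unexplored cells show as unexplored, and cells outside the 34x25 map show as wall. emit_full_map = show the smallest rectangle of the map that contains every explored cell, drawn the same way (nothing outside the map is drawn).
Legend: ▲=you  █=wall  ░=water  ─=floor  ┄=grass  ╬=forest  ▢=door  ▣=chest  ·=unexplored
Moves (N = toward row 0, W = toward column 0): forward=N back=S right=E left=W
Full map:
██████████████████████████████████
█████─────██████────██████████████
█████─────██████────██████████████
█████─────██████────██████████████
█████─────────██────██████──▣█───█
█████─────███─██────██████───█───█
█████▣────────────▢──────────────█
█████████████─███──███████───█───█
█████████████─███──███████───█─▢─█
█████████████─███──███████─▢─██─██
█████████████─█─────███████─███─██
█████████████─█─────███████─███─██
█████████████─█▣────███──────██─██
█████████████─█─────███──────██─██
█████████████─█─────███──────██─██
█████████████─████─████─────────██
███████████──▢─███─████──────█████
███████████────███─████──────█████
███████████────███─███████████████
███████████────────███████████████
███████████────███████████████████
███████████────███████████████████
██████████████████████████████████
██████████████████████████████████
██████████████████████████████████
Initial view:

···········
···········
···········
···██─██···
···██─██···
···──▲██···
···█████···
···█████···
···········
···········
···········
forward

···········
···········
···········
···██─██···
···██─██···
···██▲██···
···───██···
···█████···
···█████···
···········
···········

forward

···········
···········
···········
···██─██···
···██─██···
···██▲██···
···██─██···
···───██···
···█████···
···█████···
···········

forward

···········
···········
···········
···────█···
···██─██···
···██▲██···
···██─██···
···██─██···
···───██···
···█████···
···█████···

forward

···········
···········
···········
···────█···
···────█···
···██▲██···
···██─██···
···██─██···
···██─██···
···───██···
···█████···

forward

···········
···········
···········
···────█···
···────█···
···──▲─█···
···██─██···
···██─██···
···██─██···
···██─██···
···───██···

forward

···········
···········
···········
···────█···
···────█···
···──▲─█···
···────█···
···██─██···
···██─██···
···██─██···
···██─██···

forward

···········
···········
···········
···────█···
···────█···
···──▲─█···
···────█···
···────█···
···██─██···
···██─██···
···██─██···

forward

···········
···········
···········
···█──██···
···────█···
···──▲─█···
···────█···
···────█···
···────█···
···██─██···
···██─██···

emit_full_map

█──██
────█
──▲─█
────█
────█
────█
██─██
██─██
██─██
██─██
───██
█████
█████

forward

···········
···········
···········
···█──██···
···█──██···
···──▲─█···
···────█···
···────█···
···────█···
···────█···
···██─██···

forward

···········
···········
···········
···█──██···
···█──██···
···█─▲██···
···────█···
···────█···
···────█···
···────█···
···────█···

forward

···········
···········
···········
···──▢──···
···█──██···
···█─▲██···
···█──██···
···────█···
···────█···
···────█···
···────█···

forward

···········
···········
···········
···────█···
···──▢──···
···█─▲██···
···█──██···
···█──██···
···────█···
···────█···
···────█···

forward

···········
···········
···········
···────█···
···────█···
···──▲──···
···█──██···
···█──██···
···█──██···
···────█···
···────█···

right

···········
···········
···········
··────██···
··────██···
··──▢▲──···
··█──███···
··█──███···
··█──██····
··────█····
··────█····

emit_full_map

────██
────██
──▢▲──
█──███
█──███
█──██·
────█·
────█·
────█·
────█·
────█·
██─██·
██─██·
██─██·
██─██·
───██·
█████·
█████·

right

···········
···········
···········
·────███···
·────███···
·──▢─▲──···
·█──████···
·█──████···
·█──██·····
·────█·····
·────█·····

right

···········
···········
···········
────████···
────████···
──▢──▲──···
█──█████···
█──█████···
█──██······
────█······
────█······

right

···········
···········
···········
───█████···
───█████···
─▢───▲──···
──██████···
──██████···
──██·······
───█·······
───█·······

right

···········
···········
···········
──██████···
──██████···
▢────▲──···
─███████···
─███████···
─██········
──█········
──█········

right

···········
···········
···········
─██████─···
─██████─···
─────▲──···
███████─···
███████─···
██·········
─█·········
─█·········

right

···········
···········
···········
██████──···
██████──···
─────▲──···
██████──···
██████──···
█··········
█··········
█··········

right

···········
···········
···········
█████──▣···
█████───···
─────▲──···
█████───···
█████───···
···········
···········
···········

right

···········
···········
···········
████──▣█···
████───█···
─────▲──···
████───█···
████───█···
···········
···········
···········

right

···········
···········
···········
███──▣█─···
███───█─···
─────▲──···
███───█─···
███───█─···
···········
···········
···········

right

··········█
··········█
··········█
██──▣█──··█
██───█──··█
─────▲──··█
██───█──··█
██───█─▢··█
··········█
··········█
··········█

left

···········
···········
···········
███──▣█──··
███───█──··
─────▲───··
███───█──··
███───█─▢··
···········
···········
···········

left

···········
···········
···········
████──▣█──·
████───█──·
─────▲────·
████───█──·
████───█─▢·
···········
···········
···········

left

···········
···········
···········
█████──▣█──
█████───█──
─────▲─────
█████───█──
█████───█─▢
···········
···········
···········

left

···········
···········
···········
██████──▣█─
██████───█─
─────▲─────
██████───█─
██████───█─
█··········
█··········
█··········

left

···········
···········
···········
─██████──▣█
─██████───█
─────▲─────
███████───█
███████───█
██·········
─█·········
─█·········

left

···········
···········
···········
──██████──▣
──██████───
▢────▲─────
─███████───
─███████───
─██········
──█········
──█········

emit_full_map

────██████──▣█──
────██████───█──
──▢────▲────────
█──███████───█──
█──███████───█─▢
█──██···········
────█···········
────█···········
────█···········
────█···········
────█···········
██─██···········
██─██···········
██─██···········
██─██···········
───██···········
█████···········
█████···········


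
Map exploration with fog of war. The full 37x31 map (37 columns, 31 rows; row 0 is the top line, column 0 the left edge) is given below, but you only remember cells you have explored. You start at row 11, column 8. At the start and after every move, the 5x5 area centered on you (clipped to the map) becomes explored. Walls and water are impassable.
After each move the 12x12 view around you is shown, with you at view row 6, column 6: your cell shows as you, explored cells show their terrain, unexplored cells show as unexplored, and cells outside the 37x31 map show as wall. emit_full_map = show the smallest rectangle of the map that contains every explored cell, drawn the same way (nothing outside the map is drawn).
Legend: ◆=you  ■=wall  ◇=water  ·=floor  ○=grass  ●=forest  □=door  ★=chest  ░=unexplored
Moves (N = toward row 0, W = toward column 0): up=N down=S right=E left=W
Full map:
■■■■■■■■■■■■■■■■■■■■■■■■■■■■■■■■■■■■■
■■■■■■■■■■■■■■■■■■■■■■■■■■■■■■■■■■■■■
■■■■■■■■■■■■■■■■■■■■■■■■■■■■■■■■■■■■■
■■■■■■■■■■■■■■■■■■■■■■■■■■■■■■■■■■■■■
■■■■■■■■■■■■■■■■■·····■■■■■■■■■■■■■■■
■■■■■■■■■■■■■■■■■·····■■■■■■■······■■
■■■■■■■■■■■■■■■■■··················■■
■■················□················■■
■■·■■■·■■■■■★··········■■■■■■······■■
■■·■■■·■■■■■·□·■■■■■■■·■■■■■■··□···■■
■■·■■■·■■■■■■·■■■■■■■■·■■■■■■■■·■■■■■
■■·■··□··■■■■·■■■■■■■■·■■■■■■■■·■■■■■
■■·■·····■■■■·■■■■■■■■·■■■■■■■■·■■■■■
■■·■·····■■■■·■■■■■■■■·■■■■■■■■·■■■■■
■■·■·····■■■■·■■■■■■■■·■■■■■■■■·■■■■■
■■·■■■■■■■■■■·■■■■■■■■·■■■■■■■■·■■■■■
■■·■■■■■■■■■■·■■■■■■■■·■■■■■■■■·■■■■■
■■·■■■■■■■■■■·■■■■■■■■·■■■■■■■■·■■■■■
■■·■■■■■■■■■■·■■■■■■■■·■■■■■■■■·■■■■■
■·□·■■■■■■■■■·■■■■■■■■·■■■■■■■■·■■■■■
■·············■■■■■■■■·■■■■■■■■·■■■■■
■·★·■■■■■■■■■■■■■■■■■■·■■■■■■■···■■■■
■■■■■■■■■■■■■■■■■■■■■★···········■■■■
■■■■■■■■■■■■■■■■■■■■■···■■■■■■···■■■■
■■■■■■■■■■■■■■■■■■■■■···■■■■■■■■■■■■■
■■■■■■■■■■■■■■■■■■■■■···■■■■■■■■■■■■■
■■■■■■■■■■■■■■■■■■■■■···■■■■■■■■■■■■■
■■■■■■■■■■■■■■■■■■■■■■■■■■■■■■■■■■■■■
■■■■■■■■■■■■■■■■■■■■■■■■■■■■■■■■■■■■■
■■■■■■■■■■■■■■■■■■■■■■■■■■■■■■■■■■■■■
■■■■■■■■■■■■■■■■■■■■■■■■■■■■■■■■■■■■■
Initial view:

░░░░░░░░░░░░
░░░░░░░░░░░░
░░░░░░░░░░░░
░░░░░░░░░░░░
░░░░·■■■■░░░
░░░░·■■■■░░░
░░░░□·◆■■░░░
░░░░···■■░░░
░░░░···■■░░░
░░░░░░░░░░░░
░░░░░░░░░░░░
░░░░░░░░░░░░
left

░░░░░░░░░░░░
░░░░░░░░░░░░
░░░░░░░░░░░░
░░░░░░░░░░░░
░░░░■·■■■■░░
░░░░■·■■■■░░
░░░░·□◆·■■░░
░░░░····■■░░
░░░░····■■░░
░░░░░░░░░░░░
░░░░░░░░░░░░
░░░░░░░░░░░░

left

░░░░░░░░░░░░
░░░░░░░░░░░░
░░░░░░░░░░░░
░░░░░░░░░░░░
░░░░■■·■■■■░
░░░░■■·■■■■░
░░░░··◆··■■░
░░░░·····■■░
░░░░·····■■░
░░░░░░░░░░░░
░░░░░░░░░░░░
░░░░░░░░░░░░

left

■░░░░░░░░░░░
■░░░░░░░░░░░
■░░░░░░░░░░░
■░░░░░░░░░░░
■░░░■■■·■■■■
■░░░■■■·■■■■
■░░░■·◆□··■■
■░░░■·····■■
■░░░■·····■■
■░░░░░░░░░░░
■░░░░░░░░░░░
■░░░░░░░░░░░

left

■■░░░░░░░░░░
■■░░░░░░░░░░
■■░░░░░░░░░░
■■░░░░░░░░░░
■■░░·■■■·■■■
■■░░·■■■·■■■
■■░░·■◆·□··■
■■░░·■·····■
■■░░·■·····■
■■░░░░░░░░░░
■■░░░░░░░░░░
■■░░░░░░░░░░

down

■■░░░░░░░░░░
■■░░░░░░░░░░
■■░░░░░░░░░░
■■░░·■■■·■■■
■■░░·■■■·■■■
■■░░·■··□··■
■■░░·■◆····■
■■░░·■·····■
■■░░·■···░░░
■■░░░░░░░░░░
■■░░░░░░░░░░
■■░░░░░░░░░░

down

■■░░░░░░░░░░
■■░░░░░░░░░░
■■░░·■■■·■■■
■■░░·■■■·■■■
■■░░·■··□··■
■■░░·■·····■
■■░░·■◆····■
■■░░·■···░░░
■■░░·■■■■░░░
■■░░░░░░░░░░
■■░░░░░░░░░░
■■░░░░░░░░░░

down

■■░░░░░░░░░░
■■░░·■■■·■■■
■■░░·■■■·■■■
■■░░·■··□··■
■■░░·■·····■
■■░░·■·····■
■■░░·■◆··░░░
■■░░·■■■■░░░
■■░░·■■■■░░░
■■░░░░░░░░░░
■■░░░░░░░░░░
■■░░░░░░░░░░

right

■░░░░░░░░░░░
■░░·■■■·■■■■
■░░·■■■·■■■■
■░░·■··□··■■
■░░·■·····■■
■░░·■·····■■
■░░·■·◆··░░░
■░░·■■■■■░░░
■░░·■■■■■░░░
■░░░░░░░░░░░
■░░░░░░░░░░░
■░░░░░░░░░░░

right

░░░░░░░░░░░░
░░·■■■·■■■■░
░░·■■■·■■■■░
░░·■··□··■■░
░░·■·····■■░
░░·■·····■■░
░░·■··◆··░░░
░░·■■■■■■░░░
░░·■■■■■■░░░
░░░░░░░░░░░░
░░░░░░░░░░░░
░░░░░░░░░░░░

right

░░░░░░░░░░░░
░·■■■·■■■■░░
░·■■■·■■■■░░
░·■··□··■■░░
░·■·····■■░░
░·■·····■■░░
░·■···◆·■░░░
░·■■■■■■■░░░
░·■■■■■■■░░░
░░░░░░░░░░░░
░░░░░░░░░░░░
░░░░░░░░░░░░

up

░░░░░░░░░░░░
░░░░░░░░░░░░
░·■■■·■■■■░░
░·■■■·■■■■░░
░·■··□··■■░░
░·■·····■■░░
░·■···◆·■■░░
░·■·····■░░░
░·■■■■■■■░░░
░·■■■■■■■░░░
░░░░░░░░░░░░
░░░░░░░░░░░░

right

░░░░░░░░░░░░
░░░░░░░░░░░░
·■■■·■■■■░░░
·■■■·■■■■░░░
·■··□··■■░░░
·■·····■■░░░
·■····◆■■░░░
·■·····■■░░░
·■■■■■■■■░░░
·■■■■■■■░░░░
░░░░░░░░░░░░
░░░░░░░░░░░░

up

░░░░░░░░░░░░
░░░░░░░░░░░░
░░░░░░░░░░░░
·■■■·■■■■░░░
·■■■·■■■■░░░
·■··□··■■░░░
·■····◆■■░░░
·■·····■■░░░
·■·····■■░░░
·■■■■■■■■░░░
·■■■■■■■░░░░
░░░░░░░░░░░░

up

░░░░░░░░░░░░
░░░░░░░░░░░░
░░░░░░░░░░░░
░░░░░░░░░░░░
·■■■·■■■■░░░
·■■■·■■■■░░░
·■··□·◆■■░░░
·■·····■■░░░
·■·····■■░░░
·■·····■■░░░
·■■■■■■■■░░░
·■■■■■■■░░░░

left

░░░░░░░░░░░░
░░░░░░░░░░░░
░░░░░░░░░░░░
░░░░░░░░░░░░
░·■■■·■■■■░░
░·■■■·■■■■░░
░·■··□◆·■■░░
░·■·····■■░░
░·■·····■■░░
░·■·····■■░░
░·■■■■■■■■░░
░·■■■■■■■░░░

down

░░░░░░░░░░░░
░░░░░░░░░░░░
░░░░░░░░░░░░
░·■■■·■■■■░░
░·■■■·■■■■░░
░·■··□··■■░░
░·■···◆·■■░░
░·■·····■■░░
░·■·····■■░░
░·■■■■■■■■░░
░·■■■■■■■░░░
░░░░░░░░░░░░

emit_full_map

·■■■·■■■■
·■■■·■■■■
·■··□··■■
·■···◆·■■
·■·····■■
·■·····■■
·■■■■■■■■
·■■■■■■■░

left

░░░░░░░░░░░░
░░░░░░░░░░░░
░░░░░░░░░░░░
░░·■■■·■■■■░
░░·■■■·■■■■░
░░·■··□··■■░
░░·■··◆··■■░
░░·■·····■■░
░░·■·····■■░
░░·■■■■■■■■░
░░·■■■■■■■░░
░░░░░░░░░░░░

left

■░░░░░░░░░░░
■░░░░░░░░░░░
■░░░░░░░░░░░
■░░·■■■·■■■■
■░░·■■■·■■■■
■░░·■··□··■■
■░░·■·◆···■■
■░░·■·····■■
■░░·■·····■■
■░░·■■■■■■■■
■░░·■■■■■■■░
■░░░░░░░░░░░

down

■░░░░░░░░░░░
■░░░░░░░░░░░
■░░·■■■·■■■■
■░░·■■■·■■■■
■░░·■··□··■■
■░░·■·····■■
■░░·■·◆···■■
■░░·■·····■■
■░░·■■■■■■■■
■░░·■■■■■■■░
■░░░░░░░░░░░
■░░░░░░░░░░░

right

░░░░░░░░░░░░
░░░░░░░░░░░░
░░·■■■·■■■■░
░░·■■■·■■■■░
░░·■··□··■■░
░░·■·····■■░
░░·■··◆··■■░
░░·■·····■■░
░░·■■■■■■■■░
░░·■■■■■■■░░
░░░░░░░░░░░░
░░░░░░░░░░░░

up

░░░░░░░░░░░░
░░░░░░░░░░░░
░░░░░░░░░░░░
░░·■■■·■■■■░
░░·■■■·■■■■░
░░·■··□··■■░
░░·■··◆··■■░
░░·■·····■■░
░░·■·····■■░
░░·■■■■■■■■░
░░·■■■■■■■░░
░░░░░░░░░░░░

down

░░░░░░░░░░░░
░░░░░░░░░░░░
░░·■■■·■■■■░
░░·■■■·■■■■░
░░·■··□··■■░
░░·■·····■■░
░░·■··◆··■■░
░░·■·····■■░
░░·■■■■■■■■░
░░·■■■■■■■░░
░░░░░░░░░░░░
░░░░░░░░░░░░

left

■░░░░░░░░░░░
■░░░░░░░░░░░
■░░·■■■·■■■■
■░░·■■■·■■■■
■░░·■··□··■■
■░░·■·····■■
■░░·■·◆···■■
■░░·■·····■■
■░░·■■■■■■■■
■░░·■■■■■■■░
■░░░░░░░░░░░
■░░░░░░░░░░░

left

■■░░░░░░░░░░
■■░░░░░░░░░░
■■░░·■■■·■■■
■■░░·■■■·■■■
■■░░·■··□··■
■■░░·■·····■
■■░░·■◆····■
■■░░·■·····■
■■░░·■■■■■■■
■■░░·■■■■■■■
■■░░░░░░░░░░
■■░░░░░░░░░░

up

■■░░░░░░░░░░
■■░░░░░░░░░░
■■░░░░░░░░░░
■■░░·■■■·■■■
■■░░·■■■·■■■
■■░░·■··□··■
■■░░·■◆····■
■■░░·■·····■
■■░░·■·····■
■■░░·■■■■■■■
■■░░·■■■■■■■
■■░░░░░░░░░░

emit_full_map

·■■■·■■■■
·■■■·■■■■
·■··□··■■
·■◆····■■
·■·····■■
·■·····■■
·■■■■■■■■
·■■■■■■■░


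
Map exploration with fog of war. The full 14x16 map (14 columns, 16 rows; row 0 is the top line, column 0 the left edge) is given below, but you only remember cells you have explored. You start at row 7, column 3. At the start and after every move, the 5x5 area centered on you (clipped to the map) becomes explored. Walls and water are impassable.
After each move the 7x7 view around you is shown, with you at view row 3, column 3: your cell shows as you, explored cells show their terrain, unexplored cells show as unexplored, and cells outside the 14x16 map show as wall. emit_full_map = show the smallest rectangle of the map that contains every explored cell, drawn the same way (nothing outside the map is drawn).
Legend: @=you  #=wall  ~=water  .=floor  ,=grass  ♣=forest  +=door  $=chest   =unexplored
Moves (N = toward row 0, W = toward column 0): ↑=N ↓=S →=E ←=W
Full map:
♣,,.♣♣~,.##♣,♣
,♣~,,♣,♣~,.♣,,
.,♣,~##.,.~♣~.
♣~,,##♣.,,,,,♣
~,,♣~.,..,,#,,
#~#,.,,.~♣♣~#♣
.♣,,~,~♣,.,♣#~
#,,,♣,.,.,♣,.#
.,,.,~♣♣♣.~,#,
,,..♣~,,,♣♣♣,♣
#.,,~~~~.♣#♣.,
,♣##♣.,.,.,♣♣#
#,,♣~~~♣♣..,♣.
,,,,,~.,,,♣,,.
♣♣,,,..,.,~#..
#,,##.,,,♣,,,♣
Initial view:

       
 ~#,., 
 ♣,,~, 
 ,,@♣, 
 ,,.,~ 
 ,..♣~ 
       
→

       
~#,.,, 
♣,,~,~ 
,,,@,. 
,,.,~♣ 
,..♣~, 
       

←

       
 ~#,.,,
 ♣,,~,~
 ,,@♣,.
 ,,.,~♣
 ,..♣~,
       

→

       
~#,.,, 
♣,,~,~ 
,,,@,. 
,,.,~♣ 
,..♣~, 
       

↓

~#,.,, 
♣,,~,~ 
,,,♣,. 
,,.@~♣ 
,..♣~, 
 ,,~~~ 
       

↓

♣,,~,~ 
,,,♣,. 
,,.,~♣ 
,..@~, 
 ,,~~~ 
 ##♣., 
       

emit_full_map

~#,.,,
♣,,~,~
,,,♣,.
,,.,~♣
,..@~,
 ,,~~~
 ##♣.,

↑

~#,.,, 
♣,,~,~ 
,,,♣,. 
,,.@~♣ 
,..♣~, 
 ,,~~~ 
 ##♣., 

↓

♣,,~,~ 
,,,♣,. 
,,.,~♣ 
,..@~, 
 ,,~~~ 
 ##♣., 
       

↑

~#,.,, 
♣,,~,~ 
,,,♣,. 
,,.@~♣ 
,..♣~, 
 ,,~~~ 
 ##♣., 

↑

       
~#,.,, 
♣,,~,~ 
,,,@,. 
,,.,~♣ 
,..♣~, 
 ,,~~~ 

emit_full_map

~#,.,,
♣,,~,~
,,,@,.
,,.,~♣
,..♣~,
 ,,~~~
 ##♣.,


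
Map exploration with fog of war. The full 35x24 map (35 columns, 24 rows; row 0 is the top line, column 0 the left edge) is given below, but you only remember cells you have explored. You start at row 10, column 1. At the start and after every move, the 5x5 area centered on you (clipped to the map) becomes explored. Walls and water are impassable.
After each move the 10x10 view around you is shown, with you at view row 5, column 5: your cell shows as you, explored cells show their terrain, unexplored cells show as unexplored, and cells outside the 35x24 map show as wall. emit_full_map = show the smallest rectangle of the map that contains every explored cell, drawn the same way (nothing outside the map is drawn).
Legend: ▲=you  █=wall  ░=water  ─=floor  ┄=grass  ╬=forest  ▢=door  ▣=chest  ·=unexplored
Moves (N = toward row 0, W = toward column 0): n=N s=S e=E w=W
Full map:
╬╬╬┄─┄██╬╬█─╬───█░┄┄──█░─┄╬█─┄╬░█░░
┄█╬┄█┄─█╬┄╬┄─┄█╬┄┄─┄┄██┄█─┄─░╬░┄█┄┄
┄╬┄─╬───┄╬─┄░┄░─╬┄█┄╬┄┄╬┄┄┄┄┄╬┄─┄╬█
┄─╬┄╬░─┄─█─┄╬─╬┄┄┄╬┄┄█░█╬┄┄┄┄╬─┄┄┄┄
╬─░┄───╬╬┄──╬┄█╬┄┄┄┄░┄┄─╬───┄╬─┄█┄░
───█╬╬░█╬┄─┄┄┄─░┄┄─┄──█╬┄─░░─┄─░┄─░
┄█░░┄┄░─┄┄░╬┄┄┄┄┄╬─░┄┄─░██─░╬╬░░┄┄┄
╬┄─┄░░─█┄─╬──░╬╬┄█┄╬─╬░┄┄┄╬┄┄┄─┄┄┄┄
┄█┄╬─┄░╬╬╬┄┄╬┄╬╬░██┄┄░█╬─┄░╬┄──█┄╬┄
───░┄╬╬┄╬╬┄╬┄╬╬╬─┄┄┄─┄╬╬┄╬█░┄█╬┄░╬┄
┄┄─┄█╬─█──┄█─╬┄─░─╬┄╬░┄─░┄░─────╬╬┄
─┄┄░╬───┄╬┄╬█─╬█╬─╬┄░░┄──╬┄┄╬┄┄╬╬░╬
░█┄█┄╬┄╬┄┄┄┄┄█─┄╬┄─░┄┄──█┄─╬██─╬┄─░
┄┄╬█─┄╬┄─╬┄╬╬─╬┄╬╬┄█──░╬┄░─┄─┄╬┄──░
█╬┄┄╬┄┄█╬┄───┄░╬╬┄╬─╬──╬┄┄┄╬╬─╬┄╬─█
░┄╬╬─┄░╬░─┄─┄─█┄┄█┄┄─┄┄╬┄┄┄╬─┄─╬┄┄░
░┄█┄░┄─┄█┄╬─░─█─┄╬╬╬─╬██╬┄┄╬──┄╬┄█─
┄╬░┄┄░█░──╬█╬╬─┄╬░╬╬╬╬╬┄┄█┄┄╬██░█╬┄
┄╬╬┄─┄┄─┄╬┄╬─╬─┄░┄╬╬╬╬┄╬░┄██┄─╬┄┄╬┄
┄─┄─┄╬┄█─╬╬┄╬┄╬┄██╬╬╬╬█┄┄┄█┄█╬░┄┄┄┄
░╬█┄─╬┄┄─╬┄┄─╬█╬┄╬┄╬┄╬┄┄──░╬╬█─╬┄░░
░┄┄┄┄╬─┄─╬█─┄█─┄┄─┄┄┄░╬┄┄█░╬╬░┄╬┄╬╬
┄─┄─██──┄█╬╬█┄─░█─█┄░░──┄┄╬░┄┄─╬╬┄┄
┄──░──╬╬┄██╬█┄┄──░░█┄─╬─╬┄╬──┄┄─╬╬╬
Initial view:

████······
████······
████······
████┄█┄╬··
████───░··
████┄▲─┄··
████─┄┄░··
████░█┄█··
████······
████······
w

█████·····
█████·····
█████·····
█████┄█┄╬·
█████───░·
█████▲┄─┄·
█████─┄┄░·
█████░█┄█·
█████·····
█████·····

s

█████·····
█████·····
█████┄█┄╬·
█████───░·
█████┄┄─┄·
█████▲┄┄░·
█████░█┄█·
█████┄┄╬··
█████·····
█████·····

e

████······
████······
████┄█┄╬··
████───░··
████┄┄─┄··
████─▲┄░··
████░█┄█··
████┄┄╬█··
████······
████······

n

████······
████······
████······
████┄█┄╬··
████───░··
████┄▲─┄··
████─┄┄░··
████░█┄█··
████┄┄╬█··
████······

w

█████·····
█████·····
█████·····
█████┄█┄╬·
█████───░·
█████▲┄─┄·
█████─┄┄░·
█████░█┄█·
█████┄┄╬█·
█████·····

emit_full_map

┄█┄╬
───░
▲┄─┄
─┄┄░
░█┄█
┄┄╬█

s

█████·····
█████·····
█████┄█┄╬·
█████───░·
█████┄┄─┄·
█████▲┄┄░·
█████░█┄█·
█████┄┄╬█·
█████·····
█████·····

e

████······
████······
████┄█┄╬··
████───░··
████┄┄─┄··
████─▲┄░··
████░█┄█··
████┄┄╬█··
████······
████······

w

█████·····
█████·····
█████┄█┄╬·
█████───░·
█████┄┄─┄·
█████▲┄┄░·
█████░█┄█·
█████┄┄╬█·
█████·····
█████·····

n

█████·····
█████·····
█████·····
█████┄█┄╬·
█████───░·
█████▲┄─┄·
█████─┄┄░·
█████░█┄█·
█████┄┄╬█·
█████·····

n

█████·····
█████·····
█████·····
█████╬┄─··
█████┄█┄╬·
█████▲──░·
█████┄┄─┄·
█████─┄┄░·
█████░█┄█·
█████┄┄╬█·

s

█████·····
█████·····
█████╬┄─··
█████┄█┄╬·
█████───░·
█████▲┄─┄·
█████─┄┄░·
█████░█┄█·
█████┄┄╬█·
█████·····

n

█████·····
█████·····
█████·····
█████╬┄─··
█████┄█┄╬·
█████▲──░·
█████┄┄─┄·
█████─┄┄░·
█████░█┄█·
█████┄┄╬█·

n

█████·····
█████·····
█████·····
█████┄█░··
█████╬┄─··
█████▲█┄╬·
█████───░·
█████┄┄─┄·
█████─┄┄░·
█████░█┄█·

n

█████·····
█████·····
█████·····
█████───··
█████┄█░··
█████▲┄─··
█████┄█┄╬·
█████───░·
█████┄┄─┄·
█████─┄┄░·

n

█████·····
█████·····
█████·····
█████╬─░··
█████───··
█████▲█░··
█████╬┄─··
█████┄█┄╬·
█████───░·
█████┄┄─┄·

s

█████·····
█████·····
█████╬─░··
█████───··
█████┄█░··
█████▲┄─··
█████┄█┄╬·
█████───░·
█████┄┄─┄·
█████─┄┄░·

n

█████·····
█████·····
█████·····
█████╬─░··
█████───··
█████▲█░··
█████╬┄─··
█████┄█┄╬·
█████───░·
█████┄┄─┄·

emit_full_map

╬─░·
───·
▲█░·
╬┄─·
┄█┄╬
───░
┄┄─┄
─┄┄░
░█┄█
┄┄╬█

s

█████·····
█████·····
█████╬─░··
█████───··
█████┄█░··
█████▲┄─··
█████┄█┄╬·
█████───░·
█████┄┄─┄·
█████─┄┄░·
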